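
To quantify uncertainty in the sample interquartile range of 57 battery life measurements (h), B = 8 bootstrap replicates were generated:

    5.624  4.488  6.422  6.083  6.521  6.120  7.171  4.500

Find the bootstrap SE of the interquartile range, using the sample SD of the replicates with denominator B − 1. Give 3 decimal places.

Bootstrap SE is the standard deviation of the 8 replicate interquartile ranges.
Mean of replicates: (5.624 + 4.488 + 6.422 + 6.083 + 6.521 + 6.120 + 7.171 + 4.500) / 8 = 46.9290 / 8 = 5.8661
Sum of squared deviations: (−0.2421)² + (−1.3781)² + (+0.5559)² + (+0.2169)² + (+0.6549)² + (+0.2539)² + (+1.3049)² + (−1.3661)² = 6.3762
Variance = 6.3762 / 7 = 0.9109
SE* = √0.9109

SE* = 0.954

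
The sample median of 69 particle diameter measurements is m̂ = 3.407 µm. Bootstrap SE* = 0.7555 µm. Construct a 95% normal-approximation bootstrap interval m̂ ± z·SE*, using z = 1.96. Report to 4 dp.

Margin = 1.96 × 0.7555 = 1.48078
Interval: 3.407 ± 1.48078

(1.9262, 4.8878)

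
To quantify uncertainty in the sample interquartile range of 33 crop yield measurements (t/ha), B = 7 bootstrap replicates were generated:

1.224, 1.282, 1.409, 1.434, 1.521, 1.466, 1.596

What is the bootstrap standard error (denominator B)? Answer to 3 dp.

SE* = 0.120

Bootstrap SE is the standard deviation of the 7 replicate interquartile ranges.
Mean of replicates: (1.224 + 1.282 + 1.409 + 1.434 + 1.521 + 1.466 + 1.596) / 7 = 9.9320 / 7 = 1.4189
Sum of squared deviations: (−0.1949)² + (−0.1369)² + (−0.0099)² + (+0.0151)² + (+0.1021)² + (+0.0471)² + (+0.1771)² = 0.1011
Variance = 0.1011 / 7 = 0.0144
SE* = √0.0144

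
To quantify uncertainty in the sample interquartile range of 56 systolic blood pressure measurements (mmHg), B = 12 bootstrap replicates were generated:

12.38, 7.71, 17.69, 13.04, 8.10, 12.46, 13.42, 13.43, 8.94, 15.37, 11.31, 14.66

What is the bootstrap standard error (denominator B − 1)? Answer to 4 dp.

Bootstrap SE is the standard deviation of the 12 replicate interquartile ranges.
Mean of replicates: (12.38 + 7.71 + 17.69 + 13.04 + 8.10 + 12.46 + 13.42 + 13.43 + 8.94 + 15.37 + 11.31 + 14.66) / 12 = 148.51000 / 12 = 12.37583
Sum of squared deviations: (+0.00417)² + (−4.66583)² + (+5.31417)² + (+0.66417)² + (−4.27583)² + (+0.08417)² + (+1.04417)² + (+1.05417)² + (−3.43583)² + (+2.99417)² + (−1.06583)² + (+2.28417)² = 98.06629
Variance = 98.06629 / 11 = 8.91512
SE* = √8.91512

SE* = 2.9858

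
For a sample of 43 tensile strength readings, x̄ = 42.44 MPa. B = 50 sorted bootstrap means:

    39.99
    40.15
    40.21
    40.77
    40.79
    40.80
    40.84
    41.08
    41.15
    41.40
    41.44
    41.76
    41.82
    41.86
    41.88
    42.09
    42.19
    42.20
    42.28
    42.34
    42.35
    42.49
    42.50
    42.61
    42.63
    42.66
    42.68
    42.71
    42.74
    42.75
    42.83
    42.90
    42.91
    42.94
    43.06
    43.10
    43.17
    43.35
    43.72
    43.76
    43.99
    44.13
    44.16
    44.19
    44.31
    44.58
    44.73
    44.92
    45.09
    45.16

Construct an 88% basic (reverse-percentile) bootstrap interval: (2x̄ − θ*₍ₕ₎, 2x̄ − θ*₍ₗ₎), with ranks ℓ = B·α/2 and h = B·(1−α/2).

(40.15, 44.67)

Percentile endpoints at ranks 3 and 47: θ*₍3₎ = 40.21, θ*₍47₎ = 44.73.
Basic interval reflects these around x̄:
  lower = 2 × 42.44 − 44.73 = 40.15
  upper = 2 × 42.44 − 40.21 = 44.67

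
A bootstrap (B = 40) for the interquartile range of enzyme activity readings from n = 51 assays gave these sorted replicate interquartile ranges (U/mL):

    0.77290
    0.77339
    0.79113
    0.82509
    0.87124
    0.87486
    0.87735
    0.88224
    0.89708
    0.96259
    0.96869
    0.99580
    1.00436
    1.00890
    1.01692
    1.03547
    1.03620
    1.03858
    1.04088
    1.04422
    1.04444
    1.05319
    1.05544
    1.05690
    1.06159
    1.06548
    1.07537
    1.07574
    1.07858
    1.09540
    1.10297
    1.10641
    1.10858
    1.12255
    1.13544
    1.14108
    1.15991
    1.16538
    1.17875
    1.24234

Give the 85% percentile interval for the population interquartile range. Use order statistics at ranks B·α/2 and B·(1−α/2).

α = 0.15; lower rank = 40 × 0.075 = 3; upper rank = 40 × 0.925 = 37.
The 3rd smallest replicate is 0.79113; the 37th is 1.15991.

(0.79113, 1.15991)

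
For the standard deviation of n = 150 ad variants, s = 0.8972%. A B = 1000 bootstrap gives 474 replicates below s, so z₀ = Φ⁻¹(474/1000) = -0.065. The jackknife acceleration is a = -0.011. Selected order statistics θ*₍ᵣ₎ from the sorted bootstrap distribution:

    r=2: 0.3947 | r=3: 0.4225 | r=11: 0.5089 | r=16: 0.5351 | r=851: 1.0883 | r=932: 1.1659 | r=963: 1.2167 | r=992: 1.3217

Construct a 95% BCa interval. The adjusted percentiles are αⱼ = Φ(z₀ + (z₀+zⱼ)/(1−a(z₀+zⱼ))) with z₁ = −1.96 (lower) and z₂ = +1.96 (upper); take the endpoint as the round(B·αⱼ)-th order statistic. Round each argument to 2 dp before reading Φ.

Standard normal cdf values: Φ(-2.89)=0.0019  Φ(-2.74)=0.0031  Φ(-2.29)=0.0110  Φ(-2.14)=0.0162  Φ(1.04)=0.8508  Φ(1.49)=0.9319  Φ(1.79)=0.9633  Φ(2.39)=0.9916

(0.5351, 1.2167)

Lower: z₀ + z₁ = -0.065 + (-1.960) = -2.025; 1 − a(z₀+z₁) = 1 − (-0.011)(-2.025) = 0.9777; argument = -0.065 + (-2.025)/0.9777 = -2.1361 → -2.14.
α₁ = Φ(-2.14) = 0.0162; rank = round(1000 × 0.0162) = 16; θ*₍16₎ = 0.5351.
Upper: z₀ + z₂ = 1.895; 1 − a(z₀+z₂) = 1.0208; argument = 1.7913 → 1.79; α₂ = 0.9633; rank = 963; θ*₍963₎ = 1.2167.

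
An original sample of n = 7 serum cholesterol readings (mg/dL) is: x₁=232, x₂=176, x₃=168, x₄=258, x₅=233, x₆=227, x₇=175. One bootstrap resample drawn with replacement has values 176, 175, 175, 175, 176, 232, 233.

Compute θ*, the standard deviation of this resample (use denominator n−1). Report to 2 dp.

Mean = 191.7143; sum of squared deviations = 4659.4286
s² = 4659.4286 / 6 = 776.5714
s = √776.5714 = 27.87

θ* = 27.87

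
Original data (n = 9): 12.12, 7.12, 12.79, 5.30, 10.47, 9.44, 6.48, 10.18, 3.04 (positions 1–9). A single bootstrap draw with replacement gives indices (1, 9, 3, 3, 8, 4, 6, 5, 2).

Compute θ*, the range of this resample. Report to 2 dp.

Resample values: 12.12, 3.04, 12.79, 12.79, 10.18, 5.30, 9.44, 10.47, 7.12.
Range = 12.79 − 3.04 = 9.75

θ* = 9.75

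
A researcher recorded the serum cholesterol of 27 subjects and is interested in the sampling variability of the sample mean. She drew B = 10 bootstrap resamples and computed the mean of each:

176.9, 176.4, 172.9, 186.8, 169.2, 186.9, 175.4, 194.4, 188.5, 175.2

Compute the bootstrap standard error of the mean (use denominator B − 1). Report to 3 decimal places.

SE* = 8.210

Bootstrap SE is the standard deviation of the 10 replicate means.
Mean of replicates: (176.9 + 176.4 + 172.9 + 186.8 + 169.2 + 186.9 + 175.4 + 194.4 + 188.5 + 175.2) / 10 = 1802.6000 / 10 = 180.2600
Sum of squared deviations: (−3.3600)² + (−3.8600)² + (−7.3600)² + (+6.5400)² + (−11.0600)² + (+6.6400)² + (−4.8600)² + (+14.1400)² + (+8.2400)² + (−5.0600)² = 606.6040
Variance = 606.6040 / 9 = 67.4004
SE* = √67.4004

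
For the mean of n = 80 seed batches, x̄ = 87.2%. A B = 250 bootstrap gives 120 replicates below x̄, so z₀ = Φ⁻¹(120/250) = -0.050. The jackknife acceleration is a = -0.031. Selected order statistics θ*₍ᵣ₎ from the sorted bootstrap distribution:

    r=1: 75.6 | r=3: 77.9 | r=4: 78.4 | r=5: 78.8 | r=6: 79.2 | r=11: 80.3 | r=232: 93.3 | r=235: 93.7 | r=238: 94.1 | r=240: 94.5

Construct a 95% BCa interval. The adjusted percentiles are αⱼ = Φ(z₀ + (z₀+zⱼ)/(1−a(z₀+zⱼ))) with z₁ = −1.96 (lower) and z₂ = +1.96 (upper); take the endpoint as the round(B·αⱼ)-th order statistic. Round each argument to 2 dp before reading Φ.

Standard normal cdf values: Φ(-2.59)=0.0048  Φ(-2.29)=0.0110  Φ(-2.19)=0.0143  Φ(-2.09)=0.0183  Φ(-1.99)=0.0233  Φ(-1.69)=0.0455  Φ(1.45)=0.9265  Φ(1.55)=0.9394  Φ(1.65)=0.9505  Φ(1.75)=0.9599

(78.4, 94.5)

Lower: z₀ + z₁ = -0.050 + (-1.960) = -2.010; 1 − a(z₀+z₁) = 1 − (-0.031)(-2.010) = 0.9377; argument = -0.050 + (-2.010)/0.9377 = -2.1936 → -2.19.
α₁ = Φ(-2.19) = 0.0143; rank = round(250 × 0.0143) = 4; θ*₍4₎ = 78.4.
Upper: z₀ + z₂ = 1.910; 1 − a(z₀+z₂) = 1.0592; argument = 1.7532 → 1.75; α₂ = 0.9599; rank = 240; θ*₍240₎ = 94.5.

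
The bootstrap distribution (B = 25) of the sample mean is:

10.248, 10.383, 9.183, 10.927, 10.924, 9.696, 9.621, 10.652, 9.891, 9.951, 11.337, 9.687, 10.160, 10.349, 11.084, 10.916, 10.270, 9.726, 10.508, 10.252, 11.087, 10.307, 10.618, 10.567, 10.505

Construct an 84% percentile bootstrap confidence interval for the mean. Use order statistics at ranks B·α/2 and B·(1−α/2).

(9.621, 11.084)

Sorted replicates: 9.183, 9.621, 9.687, 9.696, 9.726, 9.891, 9.951, 10.160, 10.248, 10.252, 10.270, 10.307, 10.349, 10.383, 10.505, 10.508, 10.567, 10.618, 10.652, 10.916, 10.924, 10.927, 11.084, 11.087, 11.337
α = 0.16; lower rank = 25 × 0.080 = 2; upper rank = 25 × 0.920 = 23.
The 2nd smallest replicate is 9.621; the 23rd is 11.084.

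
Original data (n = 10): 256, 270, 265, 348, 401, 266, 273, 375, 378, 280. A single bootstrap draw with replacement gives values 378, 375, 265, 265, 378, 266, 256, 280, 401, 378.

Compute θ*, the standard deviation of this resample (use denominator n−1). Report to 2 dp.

θ* = 61.61

Mean = 324.2000; sum of squared deviations = 34163.6000
s² = 34163.6000 / 9 = 3795.9556
s = √3795.9556 = 61.61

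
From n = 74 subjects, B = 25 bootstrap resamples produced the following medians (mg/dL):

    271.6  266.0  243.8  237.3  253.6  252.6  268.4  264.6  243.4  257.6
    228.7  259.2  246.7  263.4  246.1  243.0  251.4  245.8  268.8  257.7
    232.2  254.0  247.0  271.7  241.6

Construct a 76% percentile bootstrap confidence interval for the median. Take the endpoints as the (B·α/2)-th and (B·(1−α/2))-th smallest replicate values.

(237.3, 268.4)

Sorted replicates: 228.7, 232.2, 237.3, 241.6, 243.0, 243.4, 243.8, 245.8, 246.1, 246.7, 247.0, 251.4, 252.6, 253.6, 254.0, 257.6, 257.7, 259.2, 263.4, 264.6, 266.0, 268.4, 268.8, 271.6, 271.7
α = 0.24; lower rank = 25 × 0.120 = 3; upper rank = 25 × 0.880 = 22.
The 3rd smallest replicate is 237.3; the 22nd is 268.4.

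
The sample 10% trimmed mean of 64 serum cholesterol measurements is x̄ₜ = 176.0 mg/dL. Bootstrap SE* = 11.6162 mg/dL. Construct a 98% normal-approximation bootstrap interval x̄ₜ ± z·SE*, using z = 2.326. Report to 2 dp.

Margin = 2.326 × 11.6162 = 27.019
Interval: 176.0 ± 27.019

(148.98, 203.02)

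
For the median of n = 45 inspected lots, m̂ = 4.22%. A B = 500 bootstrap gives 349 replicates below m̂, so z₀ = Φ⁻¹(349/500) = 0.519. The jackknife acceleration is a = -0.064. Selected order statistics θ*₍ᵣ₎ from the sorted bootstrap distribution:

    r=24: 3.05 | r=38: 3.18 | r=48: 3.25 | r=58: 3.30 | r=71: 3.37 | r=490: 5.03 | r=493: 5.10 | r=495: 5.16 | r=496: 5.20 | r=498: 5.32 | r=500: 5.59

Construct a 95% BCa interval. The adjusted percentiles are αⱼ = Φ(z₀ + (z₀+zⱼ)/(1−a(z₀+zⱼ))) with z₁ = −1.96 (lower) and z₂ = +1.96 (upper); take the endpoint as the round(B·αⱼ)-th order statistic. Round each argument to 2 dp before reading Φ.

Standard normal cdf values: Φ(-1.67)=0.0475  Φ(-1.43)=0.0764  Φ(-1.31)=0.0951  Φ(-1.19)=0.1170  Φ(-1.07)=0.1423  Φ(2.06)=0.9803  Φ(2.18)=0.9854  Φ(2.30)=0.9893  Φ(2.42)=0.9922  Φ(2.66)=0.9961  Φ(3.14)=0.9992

Lower: z₀ + z₁ = 0.519 + (-1.960) = -1.441; 1 − a(z₀+z₁) = 1 − (-0.064)(-1.441) = 0.9078; argument = 0.519 + (-1.441)/0.9078 = -1.0684 → -1.07.
α₁ = Φ(-1.07) = 0.1423; rank = round(500 × 0.1423) = 71; θ*₍71₎ = 3.37.
Upper: z₀ + z₂ = 2.479; 1 − a(z₀+z₂) = 1.1587; argument = 2.6585 → 2.66; α₂ = 0.9961; rank = 498; θ*₍498₎ = 5.32.

(3.37, 5.32)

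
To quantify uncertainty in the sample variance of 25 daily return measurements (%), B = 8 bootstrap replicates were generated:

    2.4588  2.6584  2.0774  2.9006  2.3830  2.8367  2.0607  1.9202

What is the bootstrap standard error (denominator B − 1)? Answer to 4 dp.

SE* = 0.3703

Bootstrap SE is the standard deviation of the 8 replicate variances.
Mean of replicates: (2.4588 + 2.6584 + 2.0774 + 2.9006 + 2.3830 + 2.8367 + 2.0607 + 1.9202) / 8 = 19.29580 / 8 = 2.41197
Sum of squared deviations: (+0.04683)² + (+0.24642)² + (−0.33458)² + (+0.48862)² + (−0.02897)² + (+0.42473)² + (−0.35127)² + (−0.49178)² = 0.96008
Variance = 0.96008 / 7 = 0.13715
SE* = √0.13715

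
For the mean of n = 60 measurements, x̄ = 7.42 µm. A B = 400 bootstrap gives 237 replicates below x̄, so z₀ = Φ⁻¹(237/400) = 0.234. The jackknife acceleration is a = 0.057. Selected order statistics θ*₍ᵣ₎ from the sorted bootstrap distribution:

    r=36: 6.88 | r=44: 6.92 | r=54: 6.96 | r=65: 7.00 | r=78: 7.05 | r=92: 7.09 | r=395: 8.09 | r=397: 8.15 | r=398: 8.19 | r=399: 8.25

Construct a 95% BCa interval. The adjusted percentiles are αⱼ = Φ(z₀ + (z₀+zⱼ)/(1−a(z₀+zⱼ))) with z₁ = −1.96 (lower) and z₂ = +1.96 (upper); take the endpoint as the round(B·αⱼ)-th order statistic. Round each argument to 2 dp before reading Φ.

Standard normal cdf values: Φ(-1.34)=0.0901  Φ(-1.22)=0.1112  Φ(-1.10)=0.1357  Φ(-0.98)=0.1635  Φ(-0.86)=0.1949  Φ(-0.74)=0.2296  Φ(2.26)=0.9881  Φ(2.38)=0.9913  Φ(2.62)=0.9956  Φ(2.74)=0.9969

(6.88, 8.25)

Lower: z₀ + z₁ = 0.234 + (-1.960) = -1.726; 1 − a(z₀+z₁) = 1 − (0.057)(-1.726) = 1.0984; argument = 0.234 + (-1.726)/1.0984 = -1.3374 → -1.34.
α₁ = Φ(-1.34) = 0.0901; rank = round(400 × 0.0901) = 36; θ*₍36₎ = 6.88.
Upper: z₀ + z₂ = 2.194; 1 − a(z₀+z₂) = 0.8749; argument = 2.7416 → 2.74; α₂ = 0.9969; rank = 399; θ*₍399₎ = 8.25.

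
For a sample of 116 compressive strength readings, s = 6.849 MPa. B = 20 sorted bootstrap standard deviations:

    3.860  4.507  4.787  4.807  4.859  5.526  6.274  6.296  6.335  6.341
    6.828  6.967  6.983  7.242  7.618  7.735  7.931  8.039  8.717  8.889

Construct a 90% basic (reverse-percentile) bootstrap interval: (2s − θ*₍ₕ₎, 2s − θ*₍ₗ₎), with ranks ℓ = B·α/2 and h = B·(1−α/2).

(4.981, 9.838)

Percentile endpoints at ranks 1 and 19: θ*₍1₎ = 3.860, θ*₍19₎ = 8.717.
Basic interval reflects these around s:
  lower = 2 × 6.849 − 8.717 = 4.981
  upper = 2 × 6.849 − 3.860 = 9.838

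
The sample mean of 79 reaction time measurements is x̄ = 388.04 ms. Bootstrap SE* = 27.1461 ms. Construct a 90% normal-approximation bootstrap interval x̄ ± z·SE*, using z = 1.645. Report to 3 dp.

(343.385, 432.695)

Margin = 1.645 × 27.1461 = 44.6553
Interval: 388.04 ± 44.6553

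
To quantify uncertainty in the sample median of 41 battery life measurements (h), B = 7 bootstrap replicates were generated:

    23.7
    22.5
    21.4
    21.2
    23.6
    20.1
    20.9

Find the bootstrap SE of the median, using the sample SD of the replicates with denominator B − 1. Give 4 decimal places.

Bootstrap SE is the standard deviation of the 7 replicate medians.
Mean of replicates: (23.7 + 22.5 + 21.4 + 21.2 + 23.6 + 20.1 + 20.9) / 7 = 153.40000 / 7 = 21.91429
Sum of squared deviations: (+1.78571)² + (+0.58571)² + (−0.51429)² + (−0.71429)² + (+1.68571)² + (−1.81429)² + (−1.01429)² = 11.46857
Variance = 11.46857 / 6 = 1.91143
SE* = √1.91143

SE* = 1.3825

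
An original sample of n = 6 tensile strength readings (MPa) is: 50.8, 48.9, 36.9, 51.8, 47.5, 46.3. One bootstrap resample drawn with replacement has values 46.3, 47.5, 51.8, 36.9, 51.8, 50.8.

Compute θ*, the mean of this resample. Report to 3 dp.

Mean = (46.3 + 47.5 + 51.8 + 36.9 + 51.8 + 50.8) / 6 = 285.10 / 6 = 47.517

θ* = 47.517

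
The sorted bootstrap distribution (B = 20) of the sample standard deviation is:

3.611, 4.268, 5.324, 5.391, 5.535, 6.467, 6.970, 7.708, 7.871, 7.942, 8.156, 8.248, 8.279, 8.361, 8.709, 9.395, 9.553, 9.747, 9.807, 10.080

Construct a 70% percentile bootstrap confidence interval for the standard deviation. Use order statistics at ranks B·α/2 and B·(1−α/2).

(5.324, 9.553)

α = 0.30; lower rank = 20 × 0.150 = 3; upper rank = 20 × 0.850 = 17.
The 3rd smallest replicate is 5.324; the 17th is 9.553.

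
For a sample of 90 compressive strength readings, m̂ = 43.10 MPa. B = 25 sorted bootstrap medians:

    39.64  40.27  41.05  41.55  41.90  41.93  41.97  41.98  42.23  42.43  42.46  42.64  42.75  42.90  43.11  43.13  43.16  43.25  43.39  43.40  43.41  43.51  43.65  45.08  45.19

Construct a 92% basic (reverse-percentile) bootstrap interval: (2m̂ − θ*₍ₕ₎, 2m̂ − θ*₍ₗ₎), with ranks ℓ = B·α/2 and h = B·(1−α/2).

Percentile endpoints at ranks 1 and 24: θ*₍1₎ = 39.64, θ*₍24₎ = 45.08.
Basic interval reflects these around m̂:
  lower = 2 × 43.10 − 45.08 = 41.12
  upper = 2 × 43.10 − 39.64 = 46.56

(41.12, 46.56)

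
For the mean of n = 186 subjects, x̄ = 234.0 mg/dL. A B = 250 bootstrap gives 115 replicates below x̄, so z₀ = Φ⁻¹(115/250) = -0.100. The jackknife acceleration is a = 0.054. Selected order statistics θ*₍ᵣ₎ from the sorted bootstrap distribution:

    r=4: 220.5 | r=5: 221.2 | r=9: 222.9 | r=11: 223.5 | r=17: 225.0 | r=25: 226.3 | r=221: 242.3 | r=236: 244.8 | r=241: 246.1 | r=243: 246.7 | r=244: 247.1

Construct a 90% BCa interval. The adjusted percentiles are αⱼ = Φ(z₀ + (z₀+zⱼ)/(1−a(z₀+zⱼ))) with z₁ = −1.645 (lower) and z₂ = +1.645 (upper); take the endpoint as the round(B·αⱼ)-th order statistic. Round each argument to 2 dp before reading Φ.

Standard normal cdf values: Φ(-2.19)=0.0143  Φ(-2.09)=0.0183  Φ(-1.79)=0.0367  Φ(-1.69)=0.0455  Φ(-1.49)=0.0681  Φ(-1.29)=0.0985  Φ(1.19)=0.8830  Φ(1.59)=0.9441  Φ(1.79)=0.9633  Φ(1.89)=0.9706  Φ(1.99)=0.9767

Lower: z₀ + z₁ = -0.100 + (-1.645) = -1.745; 1 − a(z₀+z₁) = 1 − (0.054)(-1.745) = 1.0942; argument = -0.100 + (-1.745)/1.0942 = -1.6947 → -1.69.
α₁ = Φ(-1.69) = 0.0455; rank = round(250 × 0.0455) = 11; θ*₍11₎ = 223.5.
Upper: z₀ + z₂ = 1.545; 1 − a(z₀+z₂) = 0.9166; argument = 1.5856 → 1.59; α₂ = 0.9441; rank = 236; θ*₍236₎ = 244.8.

(223.5, 244.8)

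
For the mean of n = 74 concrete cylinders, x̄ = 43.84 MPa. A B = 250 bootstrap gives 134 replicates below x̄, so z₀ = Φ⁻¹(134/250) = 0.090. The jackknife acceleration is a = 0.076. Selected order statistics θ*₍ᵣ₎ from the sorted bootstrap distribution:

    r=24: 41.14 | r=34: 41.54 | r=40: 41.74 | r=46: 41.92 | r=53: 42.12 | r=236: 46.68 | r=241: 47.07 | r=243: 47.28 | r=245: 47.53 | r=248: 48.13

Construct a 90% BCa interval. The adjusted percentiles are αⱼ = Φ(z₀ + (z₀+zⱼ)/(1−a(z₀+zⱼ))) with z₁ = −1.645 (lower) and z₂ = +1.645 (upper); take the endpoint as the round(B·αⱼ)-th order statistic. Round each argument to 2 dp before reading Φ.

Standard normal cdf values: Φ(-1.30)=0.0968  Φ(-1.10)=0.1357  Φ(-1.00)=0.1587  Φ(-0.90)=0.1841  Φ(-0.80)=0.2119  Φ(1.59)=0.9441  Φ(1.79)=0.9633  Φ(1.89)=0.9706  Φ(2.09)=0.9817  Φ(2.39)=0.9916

(41.14, 47.53)

Lower: z₀ + z₁ = 0.090 + (-1.645) = -1.555; 1 − a(z₀+z₁) = 1 − (0.076)(-1.555) = 1.1182; argument = 0.090 + (-1.555)/1.1182 = -1.3007 → -1.30.
α₁ = Φ(-1.30) = 0.0968; rank = round(250 × 0.0968) = 24; θ*₍24₎ = 41.14.
Upper: z₀ + z₂ = 1.735; 1 − a(z₀+z₂) = 0.8681; argument = 2.0885 → 2.09; α₂ = 0.9817; rank = 245; θ*₍245₎ = 47.53.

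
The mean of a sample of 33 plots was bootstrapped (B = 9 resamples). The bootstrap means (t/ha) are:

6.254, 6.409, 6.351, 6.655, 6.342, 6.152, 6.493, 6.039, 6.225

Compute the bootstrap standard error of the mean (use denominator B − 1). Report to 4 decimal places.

SE* = 0.1844

Bootstrap SE is the standard deviation of the 9 replicate means.
Mean of replicates: (6.254 + 6.409 + 6.351 + 6.655 + 6.342 + 6.152 + 6.493 + 6.039 + 6.225) / 9 = 56.92000 / 9 = 6.32444
Sum of squared deviations: (−0.07044)² + (+0.08456)² + (+0.02656)² + (+0.33056)² + (+0.01756)² + (−0.17244)² + (+0.16856)² + (−0.28544)² + (−0.09944)² = 0.27191
Variance = 0.27191 / 8 = 0.03399
SE* = √0.03399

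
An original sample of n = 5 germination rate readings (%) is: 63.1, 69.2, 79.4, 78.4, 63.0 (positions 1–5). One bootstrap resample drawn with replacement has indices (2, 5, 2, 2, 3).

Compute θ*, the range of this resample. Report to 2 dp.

θ* = 16.40

Resample values: 69.2, 63.0, 69.2, 69.2, 79.4.
Range = 79.4 − 63.0 = 16.40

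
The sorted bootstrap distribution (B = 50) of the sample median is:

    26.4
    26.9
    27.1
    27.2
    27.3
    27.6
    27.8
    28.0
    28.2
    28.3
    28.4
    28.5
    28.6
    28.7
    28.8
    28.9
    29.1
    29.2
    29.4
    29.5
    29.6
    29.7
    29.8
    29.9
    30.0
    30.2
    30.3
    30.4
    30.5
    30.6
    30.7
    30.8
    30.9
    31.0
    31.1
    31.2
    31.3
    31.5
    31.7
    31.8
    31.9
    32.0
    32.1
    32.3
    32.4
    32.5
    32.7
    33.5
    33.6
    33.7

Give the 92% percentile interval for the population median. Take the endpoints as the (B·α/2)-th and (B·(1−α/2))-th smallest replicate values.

(26.9, 33.5)

α = 0.08; lower rank = 50 × 0.040 = 2; upper rank = 50 × 0.960 = 48.
The 2nd smallest replicate is 26.9; the 48th is 33.5.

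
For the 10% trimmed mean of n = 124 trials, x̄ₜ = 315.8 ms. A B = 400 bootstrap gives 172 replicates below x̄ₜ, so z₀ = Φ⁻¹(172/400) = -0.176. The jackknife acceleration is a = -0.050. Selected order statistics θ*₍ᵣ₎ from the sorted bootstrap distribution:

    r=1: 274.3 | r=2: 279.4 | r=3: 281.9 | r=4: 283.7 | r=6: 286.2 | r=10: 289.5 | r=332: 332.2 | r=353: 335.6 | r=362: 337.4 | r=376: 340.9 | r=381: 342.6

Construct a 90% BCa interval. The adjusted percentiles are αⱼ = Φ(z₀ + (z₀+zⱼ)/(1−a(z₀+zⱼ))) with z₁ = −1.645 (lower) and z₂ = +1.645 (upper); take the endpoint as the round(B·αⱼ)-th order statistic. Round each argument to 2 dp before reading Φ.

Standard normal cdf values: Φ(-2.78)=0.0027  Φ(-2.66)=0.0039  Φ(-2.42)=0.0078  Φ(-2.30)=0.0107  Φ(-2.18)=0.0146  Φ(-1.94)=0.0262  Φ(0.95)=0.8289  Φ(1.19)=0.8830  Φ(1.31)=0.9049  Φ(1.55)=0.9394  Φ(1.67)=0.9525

Lower: z₀ + z₁ = -0.176 + (-1.645) = -1.821; 1 − a(z₀+z₁) = 1 − (-0.050)(-1.821) = 0.9090; argument = -0.176 + (-1.821)/0.9090 = -2.1794 → -2.18.
α₁ = Φ(-2.18) = 0.0146; rank = round(400 × 0.0146) = 6; θ*₍6₎ = 286.2.
Upper: z₀ + z₂ = 1.469; 1 − a(z₀+z₂) = 1.0735; argument = 1.1925 → 1.19; α₂ = 0.8830; rank = 353; θ*₍353₎ = 335.6.

(286.2, 335.6)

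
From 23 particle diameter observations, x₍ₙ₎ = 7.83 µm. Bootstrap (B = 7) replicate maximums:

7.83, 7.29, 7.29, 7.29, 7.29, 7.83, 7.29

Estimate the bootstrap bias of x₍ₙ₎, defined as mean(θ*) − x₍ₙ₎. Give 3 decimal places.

mean(θ*) = (7.83 + 7.29 + 7.29 + 7.29 + 7.29 + 7.83 + 7.29) / 7 = 7.4443
bias = 7.4443 − 7.83

bias = −0.386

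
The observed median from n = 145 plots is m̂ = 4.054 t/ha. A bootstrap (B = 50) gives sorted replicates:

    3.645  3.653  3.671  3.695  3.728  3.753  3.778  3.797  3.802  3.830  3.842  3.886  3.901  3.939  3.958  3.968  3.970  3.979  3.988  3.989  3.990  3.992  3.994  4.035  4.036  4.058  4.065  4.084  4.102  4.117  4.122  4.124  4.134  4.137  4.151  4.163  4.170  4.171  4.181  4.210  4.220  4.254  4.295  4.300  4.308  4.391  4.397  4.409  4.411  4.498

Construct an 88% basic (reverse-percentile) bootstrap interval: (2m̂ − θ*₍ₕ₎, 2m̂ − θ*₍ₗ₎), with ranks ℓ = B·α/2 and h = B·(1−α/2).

Percentile endpoints at ranks 3 and 47: θ*₍3₎ = 3.671, θ*₍47₎ = 4.397.
Basic interval reflects these around m̂:
  lower = 2 × 4.054 − 4.397 = 3.711
  upper = 2 × 4.054 − 3.671 = 4.437

(3.711, 4.437)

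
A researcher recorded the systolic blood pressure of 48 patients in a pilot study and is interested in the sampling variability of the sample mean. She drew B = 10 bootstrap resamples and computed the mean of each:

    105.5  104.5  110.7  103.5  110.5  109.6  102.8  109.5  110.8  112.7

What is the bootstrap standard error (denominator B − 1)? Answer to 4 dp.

Bootstrap SE is the standard deviation of the 10 replicate means.
Mean of replicates: (105.5 + 104.5 + 110.7 + 103.5 + 110.5 + 109.6 + 102.8 + 109.5 + 110.8 + 112.7) / 10 = 1080.10000 / 10 = 108.01000
Sum of squared deviations: (−2.51000)² + (−3.51000)² + (+2.69000)² + (−4.51000)² + (+2.49000)² + (+1.59000)² + (−5.21000)² + (+1.49000)² + (+2.79000)² + (+4.69000)² = 114.06900
Variance = 114.06900 / 9 = 12.67433
SE* = √12.67433

SE* = 3.5601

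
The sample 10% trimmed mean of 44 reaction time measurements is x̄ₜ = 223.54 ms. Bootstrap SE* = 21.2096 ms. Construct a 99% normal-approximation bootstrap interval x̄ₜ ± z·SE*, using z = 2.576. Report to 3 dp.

Margin = 2.576 × 21.2096 = 54.6359
Interval: 223.54 ± 54.6359

(168.904, 278.176)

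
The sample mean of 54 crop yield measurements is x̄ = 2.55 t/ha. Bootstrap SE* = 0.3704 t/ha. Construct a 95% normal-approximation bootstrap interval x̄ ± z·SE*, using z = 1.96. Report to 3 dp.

(1.824, 3.276)

Margin = 1.96 × 0.3704 = 0.7260
Interval: 2.55 ± 0.7260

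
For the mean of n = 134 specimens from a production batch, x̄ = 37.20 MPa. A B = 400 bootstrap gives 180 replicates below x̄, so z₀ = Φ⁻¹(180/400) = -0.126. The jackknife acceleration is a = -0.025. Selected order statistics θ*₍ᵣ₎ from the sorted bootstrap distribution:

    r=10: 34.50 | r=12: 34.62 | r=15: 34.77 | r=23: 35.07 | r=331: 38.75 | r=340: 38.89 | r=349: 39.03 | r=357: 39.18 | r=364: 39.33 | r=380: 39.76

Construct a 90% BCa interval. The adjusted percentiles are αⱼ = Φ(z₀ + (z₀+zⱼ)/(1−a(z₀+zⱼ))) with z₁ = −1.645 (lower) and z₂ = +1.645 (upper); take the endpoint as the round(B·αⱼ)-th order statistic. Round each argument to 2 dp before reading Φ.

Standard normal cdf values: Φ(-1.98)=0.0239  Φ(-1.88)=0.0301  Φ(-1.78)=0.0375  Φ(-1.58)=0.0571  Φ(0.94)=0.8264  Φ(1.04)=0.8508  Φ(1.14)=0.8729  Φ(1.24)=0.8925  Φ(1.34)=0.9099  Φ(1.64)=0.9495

Lower: z₀ + z₁ = -0.126 + (-1.645) = -1.771; 1 − a(z₀+z₁) = 1 − (-0.025)(-1.771) = 0.9557; argument = -0.126 + (-1.771)/0.9557 = -1.9790 → -1.98.
α₁ = Φ(-1.98) = 0.0239; rank = round(400 × 0.0239) = 10; θ*₍10₎ = 34.50.
Upper: z₀ + z₂ = 1.519; 1 − a(z₀+z₂) = 1.0380; argument = 1.3374 → 1.34; α₂ = 0.9099; rank = 364; θ*₍364₎ = 39.33.

(34.50, 39.33)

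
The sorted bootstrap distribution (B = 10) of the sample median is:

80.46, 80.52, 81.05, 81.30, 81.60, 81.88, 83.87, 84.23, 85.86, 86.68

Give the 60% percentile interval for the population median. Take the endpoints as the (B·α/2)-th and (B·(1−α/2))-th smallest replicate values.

α = 0.40; lower rank = 10 × 0.200 = 2; upper rank = 10 × 0.800 = 8.
The 2nd smallest replicate is 80.52; the 8th is 84.23.

(80.52, 84.23)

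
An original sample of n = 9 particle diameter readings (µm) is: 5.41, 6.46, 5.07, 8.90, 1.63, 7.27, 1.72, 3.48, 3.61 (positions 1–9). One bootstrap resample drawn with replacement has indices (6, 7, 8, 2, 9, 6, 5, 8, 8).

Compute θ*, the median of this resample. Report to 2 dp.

θ* = 3.48

Resample values: 7.27, 1.72, 3.48, 6.46, 3.61, 7.27, 1.63, 3.48, 3.48.
Sorted: 1.63, 1.72, 3.48, 3.48, 3.48, 3.61, 6.46, 7.27, 7.27
Median = middle value = 3.48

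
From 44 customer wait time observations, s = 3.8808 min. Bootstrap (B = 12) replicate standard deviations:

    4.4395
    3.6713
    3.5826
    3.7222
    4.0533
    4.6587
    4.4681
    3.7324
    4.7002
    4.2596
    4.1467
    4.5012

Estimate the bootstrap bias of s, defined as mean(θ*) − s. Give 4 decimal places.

bias = +0.2805

mean(θ*) = (4.4395 + 3.6713 + 3.5826 + 3.7222 + 4.0533 + 4.6587 + 4.4681 + 3.7324 + 4.7002 + 4.2596 + 4.1467 + 4.5012) / 12 = 4.16132
bias = 4.16132 − 3.8808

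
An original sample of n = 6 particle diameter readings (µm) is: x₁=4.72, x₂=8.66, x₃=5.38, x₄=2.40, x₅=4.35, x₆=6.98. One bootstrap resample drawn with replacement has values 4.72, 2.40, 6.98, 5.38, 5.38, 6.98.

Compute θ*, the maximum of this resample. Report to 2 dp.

θ* = 6.98

Maximum = 6.98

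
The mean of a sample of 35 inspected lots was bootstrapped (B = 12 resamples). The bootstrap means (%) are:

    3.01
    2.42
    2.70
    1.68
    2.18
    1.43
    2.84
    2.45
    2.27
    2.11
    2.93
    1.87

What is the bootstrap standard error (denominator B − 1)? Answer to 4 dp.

Bootstrap SE is the standard deviation of the 12 replicate means.
Mean of replicates: (3.01 + 2.42 + 2.70 + 1.68 + 2.18 + 1.43 + 2.84 + 2.45 + 2.27 + 2.11 + 2.93 + 1.87) / 12 = 27.89000 / 12 = 2.32417
Sum of squared deviations: (+0.68583)² + (+0.09583)² + (+0.37583)² + (−0.64417)² + (−0.14417)² + (−0.89417)² + (+0.51583)² + (+0.12583)² + (−0.05417)² + (−0.21417)² + (+0.60583)² + (−0.45417)² = 2.76009
Variance = 2.76009 / 11 = 0.25092
SE* = √0.25092

SE* = 0.5009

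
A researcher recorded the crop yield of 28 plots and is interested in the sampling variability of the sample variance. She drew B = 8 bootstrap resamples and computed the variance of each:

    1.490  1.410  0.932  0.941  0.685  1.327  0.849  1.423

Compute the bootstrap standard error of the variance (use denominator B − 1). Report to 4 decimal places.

SE* = 0.3127

Bootstrap SE is the standard deviation of the 8 replicate variances.
Mean of replicates: (1.490 + 1.410 + 0.932 + 0.941 + 0.685 + 1.327 + 0.849 + 1.423) / 8 = 9.05700 / 8 = 1.13213
Sum of squared deviations: (+0.35787)² + (+0.27787)² + (−0.20012)² + (−0.19113)² + (−0.44712)² + (+0.19487)² + (−0.28313)² + (+0.29087)² = 0.68453
Variance = 0.68453 / 7 = 0.09779
SE* = √0.09779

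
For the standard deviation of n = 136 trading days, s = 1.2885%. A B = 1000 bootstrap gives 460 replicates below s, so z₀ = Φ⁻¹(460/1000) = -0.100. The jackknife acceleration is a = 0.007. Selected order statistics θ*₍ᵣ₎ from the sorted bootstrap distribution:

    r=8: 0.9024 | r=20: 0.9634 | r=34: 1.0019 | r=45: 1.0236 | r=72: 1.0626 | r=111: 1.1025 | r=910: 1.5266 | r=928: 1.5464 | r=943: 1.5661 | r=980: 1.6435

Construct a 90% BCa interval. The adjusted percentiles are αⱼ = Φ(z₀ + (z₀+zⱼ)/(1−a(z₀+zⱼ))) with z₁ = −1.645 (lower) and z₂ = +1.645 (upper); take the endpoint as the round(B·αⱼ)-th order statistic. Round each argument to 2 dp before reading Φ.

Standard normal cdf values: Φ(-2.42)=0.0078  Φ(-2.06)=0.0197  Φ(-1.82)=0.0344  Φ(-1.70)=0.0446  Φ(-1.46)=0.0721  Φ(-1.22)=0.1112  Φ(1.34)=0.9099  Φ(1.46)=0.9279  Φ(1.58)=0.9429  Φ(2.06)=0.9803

(1.0019, 1.5464)

Lower: z₀ + z₁ = -0.100 + (-1.645) = -1.745; 1 − a(z₀+z₁) = 1 − (0.007)(-1.745) = 1.0122; argument = -0.100 + (-1.745)/1.0122 = -1.8239 → -1.82.
α₁ = Φ(-1.82) = 0.0344; rank = round(1000 × 0.0344) = 34; θ*₍34₎ = 1.0019.
Upper: z₀ + z₂ = 1.545; 1 − a(z₀+z₂) = 0.9892; argument = 1.4619 → 1.46; α₂ = 0.9279; rank = 928; θ*₍928₎ = 1.5464.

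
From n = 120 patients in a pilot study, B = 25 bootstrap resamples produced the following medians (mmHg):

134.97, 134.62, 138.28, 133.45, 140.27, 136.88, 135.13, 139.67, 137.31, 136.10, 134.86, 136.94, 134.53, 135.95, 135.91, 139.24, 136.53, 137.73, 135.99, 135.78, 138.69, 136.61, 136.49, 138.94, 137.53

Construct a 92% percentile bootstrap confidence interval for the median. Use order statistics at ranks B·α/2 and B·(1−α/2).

(133.45, 139.67)

Sorted replicates: 133.45, 134.53, 134.62, 134.86, 134.97, 135.13, 135.78, 135.91, 135.95, 135.99, 136.10, 136.49, 136.53, 136.61, 136.88, 136.94, 137.31, 137.53, 137.73, 138.28, 138.69, 138.94, 139.24, 139.67, 140.27
α = 0.08; lower rank = 25 × 0.040 = 1; upper rank = 25 × 0.960 = 24.
The 1st smallest replicate is 133.45; the 24th is 139.67.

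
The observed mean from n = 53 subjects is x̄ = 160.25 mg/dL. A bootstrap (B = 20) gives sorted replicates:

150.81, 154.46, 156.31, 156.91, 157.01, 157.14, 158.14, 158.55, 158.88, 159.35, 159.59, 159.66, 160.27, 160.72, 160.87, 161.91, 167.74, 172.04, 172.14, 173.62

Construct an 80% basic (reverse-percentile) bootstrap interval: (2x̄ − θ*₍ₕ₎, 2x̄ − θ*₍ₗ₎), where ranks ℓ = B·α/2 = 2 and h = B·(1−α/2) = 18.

(148.46, 166.04)

Percentile endpoints at ranks 2 and 18: θ*₍2₎ = 154.46, θ*₍18₎ = 172.04.
Basic interval reflects these around x̄:
  lower = 2 × 160.25 − 172.04 = 148.46
  upper = 2 × 160.25 − 154.46 = 166.04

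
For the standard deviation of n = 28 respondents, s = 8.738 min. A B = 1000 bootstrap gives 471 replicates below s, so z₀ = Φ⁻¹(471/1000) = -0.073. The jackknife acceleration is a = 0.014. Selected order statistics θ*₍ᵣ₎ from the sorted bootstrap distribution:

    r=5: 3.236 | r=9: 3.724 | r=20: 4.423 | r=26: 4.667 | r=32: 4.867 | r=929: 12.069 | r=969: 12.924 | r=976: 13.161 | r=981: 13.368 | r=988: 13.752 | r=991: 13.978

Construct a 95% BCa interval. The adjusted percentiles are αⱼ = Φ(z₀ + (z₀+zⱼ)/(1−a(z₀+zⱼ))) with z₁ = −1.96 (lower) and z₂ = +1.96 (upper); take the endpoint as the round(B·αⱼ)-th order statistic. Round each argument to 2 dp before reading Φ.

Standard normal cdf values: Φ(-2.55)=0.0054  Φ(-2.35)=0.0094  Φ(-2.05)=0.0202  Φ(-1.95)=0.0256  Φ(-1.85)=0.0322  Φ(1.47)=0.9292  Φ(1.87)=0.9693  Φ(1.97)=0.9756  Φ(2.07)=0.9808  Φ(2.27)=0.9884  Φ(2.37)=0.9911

Lower: z₀ + z₁ = -0.073 + (-1.960) = -2.033; 1 − a(z₀+z₁) = 1 − (0.014)(-2.033) = 1.0285; argument = -0.073 + (-2.033)/1.0285 = -2.0497 → -2.05.
α₁ = Φ(-2.05) = 0.0202; rank = round(1000 × 0.0202) = 20; θ*₍20₎ = 4.423.
Upper: z₀ + z₂ = 1.887; 1 − a(z₀+z₂) = 0.9736; argument = 1.8652 → 1.87; α₂ = 0.9693; rank = 969; θ*₍969₎ = 12.924.

(4.423, 12.924)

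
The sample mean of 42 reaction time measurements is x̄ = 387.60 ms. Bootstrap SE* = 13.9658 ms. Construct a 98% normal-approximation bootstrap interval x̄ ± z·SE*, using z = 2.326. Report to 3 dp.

(355.116, 420.084)

Margin = 2.326 × 13.9658 = 32.4845
Interval: 387.60 ± 32.4845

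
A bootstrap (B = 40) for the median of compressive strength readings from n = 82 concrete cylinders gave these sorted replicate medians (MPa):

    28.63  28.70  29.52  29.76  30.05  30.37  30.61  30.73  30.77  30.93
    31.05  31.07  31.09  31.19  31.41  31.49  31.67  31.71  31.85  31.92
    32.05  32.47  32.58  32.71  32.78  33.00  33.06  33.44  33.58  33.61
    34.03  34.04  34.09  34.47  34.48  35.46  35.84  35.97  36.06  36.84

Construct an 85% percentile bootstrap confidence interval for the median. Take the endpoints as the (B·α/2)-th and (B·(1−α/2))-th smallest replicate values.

α = 0.15; lower rank = 40 × 0.075 = 3; upper rank = 40 × 0.925 = 37.
The 3rd smallest replicate is 29.52; the 37th is 35.84.

(29.52, 35.84)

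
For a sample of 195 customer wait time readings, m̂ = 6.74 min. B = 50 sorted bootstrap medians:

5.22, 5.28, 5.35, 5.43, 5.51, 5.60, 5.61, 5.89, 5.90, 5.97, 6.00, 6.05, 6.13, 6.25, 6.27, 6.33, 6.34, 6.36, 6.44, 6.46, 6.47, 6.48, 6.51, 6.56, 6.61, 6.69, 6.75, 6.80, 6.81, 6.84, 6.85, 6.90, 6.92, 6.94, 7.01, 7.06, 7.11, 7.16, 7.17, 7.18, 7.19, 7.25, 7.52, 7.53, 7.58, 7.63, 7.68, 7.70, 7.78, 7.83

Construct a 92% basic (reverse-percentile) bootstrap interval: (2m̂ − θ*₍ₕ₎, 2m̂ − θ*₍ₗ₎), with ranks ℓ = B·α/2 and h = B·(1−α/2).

Percentile endpoints at ranks 2 and 48: θ*₍2₎ = 5.28, θ*₍48₎ = 7.70.
Basic interval reflects these around m̂:
  lower = 2 × 6.74 − 7.70 = 5.78
  upper = 2 × 6.74 − 5.28 = 8.20

(5.78, 8.20)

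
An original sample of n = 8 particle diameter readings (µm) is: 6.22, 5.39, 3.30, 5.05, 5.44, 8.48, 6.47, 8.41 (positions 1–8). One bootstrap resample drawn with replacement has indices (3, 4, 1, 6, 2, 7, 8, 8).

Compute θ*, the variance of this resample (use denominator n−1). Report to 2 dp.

θ* = 3.55

Resample values: 3.30, 5.05, 6.22, 8.48, 5.39, 6.47, 8.41, 8.41.
Mean = 6.4662; sum of squared deviations = 24.8614
s² = 24.8614 / 7 = 3.5516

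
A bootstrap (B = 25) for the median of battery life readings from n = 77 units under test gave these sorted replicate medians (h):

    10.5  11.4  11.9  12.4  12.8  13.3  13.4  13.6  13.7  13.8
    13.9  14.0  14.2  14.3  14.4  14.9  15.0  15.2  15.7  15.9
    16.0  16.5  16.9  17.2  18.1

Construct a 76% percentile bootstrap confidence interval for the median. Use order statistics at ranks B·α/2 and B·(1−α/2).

α = 0.24; lower rank = 25 × 0.120 = 3; upper rank = 25 × 0.880 = 22.
The 3rd smallest replicate is 11.9; the 22nd is 16.5.

(11.9, 16.5)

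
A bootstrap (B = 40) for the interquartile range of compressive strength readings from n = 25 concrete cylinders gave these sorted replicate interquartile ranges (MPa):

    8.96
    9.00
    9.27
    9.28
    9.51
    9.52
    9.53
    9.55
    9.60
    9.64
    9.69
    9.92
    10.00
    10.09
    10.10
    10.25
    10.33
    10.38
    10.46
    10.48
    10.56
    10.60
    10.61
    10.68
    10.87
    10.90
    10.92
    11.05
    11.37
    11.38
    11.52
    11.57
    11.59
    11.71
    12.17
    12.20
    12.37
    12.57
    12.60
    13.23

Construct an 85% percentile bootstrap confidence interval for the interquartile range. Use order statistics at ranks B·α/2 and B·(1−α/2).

(9.27, 12.37)

α = 0.15; lower rank = 40 × 0.075 = 3; upper rank = 40 × 0.925 = 37.
The 3rd smallest replicate is 9.27; the 37th is 12.37.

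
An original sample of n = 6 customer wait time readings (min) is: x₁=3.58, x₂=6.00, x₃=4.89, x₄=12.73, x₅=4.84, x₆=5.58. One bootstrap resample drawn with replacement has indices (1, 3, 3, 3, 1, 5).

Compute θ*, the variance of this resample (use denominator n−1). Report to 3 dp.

θ* = 0.449

Resample values: 3.58, 4.89, 4.89, 4.89, 3.58, 4.84.
Mean = 4.4450; sum of squared deviations = 2.2465
s² = 2.2465 / 5 = 0.4493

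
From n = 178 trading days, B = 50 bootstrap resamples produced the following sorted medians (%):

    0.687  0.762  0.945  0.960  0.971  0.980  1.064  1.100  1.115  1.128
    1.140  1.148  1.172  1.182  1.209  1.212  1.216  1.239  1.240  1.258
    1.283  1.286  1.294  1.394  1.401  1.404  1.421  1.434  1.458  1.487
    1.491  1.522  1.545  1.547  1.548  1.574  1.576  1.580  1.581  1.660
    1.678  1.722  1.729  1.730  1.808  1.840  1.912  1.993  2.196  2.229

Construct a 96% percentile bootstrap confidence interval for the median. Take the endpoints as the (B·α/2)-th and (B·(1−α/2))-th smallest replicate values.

α = 0.04; lower rank = 50 × 0.020 = 1; upper rank = 50 × 0.980 = 49.
The 1st smallest replicate is 0.687; the 49th is 2.196.

(0.687, 2.196)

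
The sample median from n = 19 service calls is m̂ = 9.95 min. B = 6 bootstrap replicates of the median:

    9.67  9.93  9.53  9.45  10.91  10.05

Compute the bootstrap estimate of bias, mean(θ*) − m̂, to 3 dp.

mean(θ*) = (9.67 + 9.93 + 9.53 + 9.45 + 10.91 + 10.05) / 6 = 9.9233
bias = 9.9233 − 9.95

bias = −0.027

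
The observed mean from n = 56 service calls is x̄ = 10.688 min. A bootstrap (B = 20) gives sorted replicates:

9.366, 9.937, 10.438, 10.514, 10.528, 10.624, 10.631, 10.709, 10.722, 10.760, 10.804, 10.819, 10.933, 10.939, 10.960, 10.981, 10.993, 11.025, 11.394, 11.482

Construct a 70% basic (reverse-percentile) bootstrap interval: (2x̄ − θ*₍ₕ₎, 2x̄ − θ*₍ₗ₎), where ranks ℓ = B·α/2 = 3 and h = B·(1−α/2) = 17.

Percentile endpoints at ranks 3 and 17: θ*₍3₎ = 10.438, θ*₍17₎ = 10.993.
Basic interval reflects these around x̄:
  lower = 2 × 10.688 − 10.993 = 10.383
  upper = 2 × 10.688 − 10.438 = 10.938

(10.383, 10.938)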